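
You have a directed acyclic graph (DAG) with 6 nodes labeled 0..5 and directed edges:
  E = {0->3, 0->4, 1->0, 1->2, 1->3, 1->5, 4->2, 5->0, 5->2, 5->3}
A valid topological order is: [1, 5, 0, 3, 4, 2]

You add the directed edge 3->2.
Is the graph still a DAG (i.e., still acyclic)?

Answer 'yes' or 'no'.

Answer: yes

Derivation:
Given toposort: [1, 5, 0, 3, 4, 2]
Position of 3: index 3; position of 2: index 5
New edge 3->2: forward
Forward edge: respects the existing order. Still a DAG, same toposort still valid.
Still a DAG? yes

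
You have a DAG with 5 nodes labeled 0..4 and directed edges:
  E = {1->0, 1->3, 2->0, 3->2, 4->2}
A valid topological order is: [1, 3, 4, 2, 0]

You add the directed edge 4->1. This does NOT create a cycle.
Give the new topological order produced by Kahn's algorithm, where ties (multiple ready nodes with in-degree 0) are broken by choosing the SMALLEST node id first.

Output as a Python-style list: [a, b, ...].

Answer: [4, 1, 3, 2, 0]

Derivation:
Old toposort: [1, 3, 4, 2, 0]
Added edge: 4->1
Position of 4 (2) > position of 1 (0). Must reorder: 4 must now come before 1.
Run Kahn's algorithm (break ties by smallest node id):
  initial in-degrees: [2, 1, 2, 1, 0]
  ready (indeg=0): [4]
  pop 4: indeg[1]->0; indeg[2]->1 | ready=[1] | order so far=[4]
  pop 1: indeg[0]->1; indeg[3]->0 | ready=[3] | order so far=[4, 1]
  pop 3: indeg[2]->0 | ready=[2] | order so far=[4, 1, 3]
  pop 2: indeg[0]->0 | ready=[0] | order so far=[4, 1, 3, 2]
  pop 0: no out-edges | ready=[] | order so far=[4, 1, 3, 2, 0]
  Result: [4, 1, 3, 2, 0]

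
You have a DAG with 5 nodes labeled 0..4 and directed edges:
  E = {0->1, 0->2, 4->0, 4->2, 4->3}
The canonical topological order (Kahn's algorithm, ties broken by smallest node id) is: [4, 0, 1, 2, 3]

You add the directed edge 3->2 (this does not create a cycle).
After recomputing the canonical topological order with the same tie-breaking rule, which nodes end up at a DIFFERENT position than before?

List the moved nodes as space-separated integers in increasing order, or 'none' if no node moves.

Old toposort: [4, 0, 1, 2, 3]
Added edge 3->2
Recompute Kahn (smallest-id tiebreak):
  initial in-degrees: [1, 1, 3, 1, 0]
  ready (indeg=0): [4]
  pop 4: indeg[0]->0; indeg[2]->2; indeg[3]->0 | ready=[0, 3] | order so far=[4]
  pop 0: indeg[1]->0; indeg[2]->1 | ready=[1, 3] | order so far=[4, 0]
  pop 1: no out-edges | ready=[3] | order so far=[4, 0, 1]
  pop 3: indeg[2]->0 | ready=[2] | order so far=[4, 0, 1, 3]
  pop 2: no out-edges | ready=[] | order so far=[4, 0, 1, 3, 2]
New canonical toposort: [4, 0, 1, 3, 2]
Compare positions:
  Node 0: index 1 -> 1 (same)
  Node 1: index 2 -> 2 (same)
  Node 2: index 3 -> 4 (moved)
  Node 3: index 4 -> 3 (moved)
  Node 4: index 0 -> 0 (same)
Nodes that changed position: 2 3

Answer: 2 3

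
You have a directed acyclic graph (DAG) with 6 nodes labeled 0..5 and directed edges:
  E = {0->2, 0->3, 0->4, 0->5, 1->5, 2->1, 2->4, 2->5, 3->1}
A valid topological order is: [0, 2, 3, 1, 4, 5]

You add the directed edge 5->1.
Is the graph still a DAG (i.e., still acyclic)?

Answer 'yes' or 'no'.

Answer: no

Derivation:
Given toposort: [0, 2, 3, 1, 4, 5]
Position of 5: index 5; position of 1: index 3
New edge 5->1: backward (u after v in old order)
Backward edge: old toposort is now invalid. Check if this creates a cycle.
Does 1 already reach 5? Reachable from 1: [1, 5]. YES -> cycle!
Still a DAG? no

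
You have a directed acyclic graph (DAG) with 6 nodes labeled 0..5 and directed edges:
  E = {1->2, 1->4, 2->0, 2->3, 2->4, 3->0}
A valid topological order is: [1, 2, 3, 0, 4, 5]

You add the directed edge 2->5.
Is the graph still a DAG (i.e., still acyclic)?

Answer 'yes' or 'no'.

Given toposort: [1, 2, 3, 0, 4, 5]
Position of 2: index 1; position of 5: index 5
New edge 2->5: forward
Forward edge: respects the existing order. Still a DAG, same toposort still valid.
Still a DAG? yes

Answer: yes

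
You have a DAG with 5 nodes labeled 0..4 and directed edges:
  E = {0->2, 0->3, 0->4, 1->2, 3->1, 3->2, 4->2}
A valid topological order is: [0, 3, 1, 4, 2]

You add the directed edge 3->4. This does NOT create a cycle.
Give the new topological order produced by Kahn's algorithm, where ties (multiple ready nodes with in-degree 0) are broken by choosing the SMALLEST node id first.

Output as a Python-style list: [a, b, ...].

Answer: [0, 3, 1, 4, 2]

Derivation:
Old toposort: [0, 3, 1, 4, 2]
Added edge: 3->4
Position of 3 (1) < position of 4 (3). Old order still valid.
Run Kahn's algorithm (break ties by smallest node id):
  initial in-degrees: [0, 1, 4, 1, 2]
  ready (indeg=0): [0]
  pop 0: indeg[2]->3; indeg[3]->0; indeg[4]->1 | ready=[3] | order so far=[0]
  pop 3: indeg[1]->0; indeg[2]->2; indeg[4]->0 | ready=[1, 4] | order so far=[0, 3]
  pop 1: indeg[2]->1 | ready=[4] | order so far=[0, 3, 1]
  pop 4: indeg[2]->0 | ready=[2] | order so far=[0, 3, 1, 4]
  pop 2: no out-edges | ready=[] | order so far=[0, 3, 1, 4, 2]
  Result: [0, 3, 1, 4, 2]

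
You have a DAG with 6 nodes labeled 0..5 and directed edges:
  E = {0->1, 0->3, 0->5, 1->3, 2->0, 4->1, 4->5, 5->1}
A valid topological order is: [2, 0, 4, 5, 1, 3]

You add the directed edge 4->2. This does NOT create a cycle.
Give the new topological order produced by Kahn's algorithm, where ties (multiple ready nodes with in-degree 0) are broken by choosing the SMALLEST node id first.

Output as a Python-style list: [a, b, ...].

Old toposort: [2, 0, 4, 5, 1, 3]
Added edge: 4->2
Position of 4 (2) > position of 2 (0). Must reorder: 4 must now come before 2.
Run Kahn's algorithm (break ties by smallest node id):
  initial in-degrees: [1, 3, 1, 2, 0, 2]
  ready (indeg=0): [4]
  pop 4: indeg[1]->2; indeg[2]->0; indeg[5]->1 | ready=[2] | order so far=[4]
  pop 2: indeg[0]->0 | ready=[0] | order so far=[4, 2]
  pop 0: indeg[1]->1; indeg[3]->1; indeg[5]->0 | ready=[5] | order so far=[4, 2, 0]
  pop 5: indeg[1]->0 | ready=[1] | order so far=[4, 2, 0, 5]
  pop 1: indeg[3]->0 | ready=[3] | order so far=[4, 2, 0, 5, 1]
  pop 3: no out-edges | ready=[] | order so far=[4, 2, 0, 5, 1, 3]
  Result: [4, 2, 0, 5, 1, 3]

Answer: [4, 2, 0, 5, 1, 3]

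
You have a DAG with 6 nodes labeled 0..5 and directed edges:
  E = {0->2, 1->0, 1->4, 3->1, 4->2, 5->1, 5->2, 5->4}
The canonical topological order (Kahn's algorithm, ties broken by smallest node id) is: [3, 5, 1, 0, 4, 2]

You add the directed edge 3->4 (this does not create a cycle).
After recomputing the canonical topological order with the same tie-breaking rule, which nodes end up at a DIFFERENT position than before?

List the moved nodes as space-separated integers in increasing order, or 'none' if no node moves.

Answer: none

Derivation:
Old toposort: [3, 5, 1, 0, 4, 2]
Added edge 3->4
Recompute Kahn (smallest-id tiebreak):
  initial in-degrees: [1, 2, 3, 0, 3, 0]
  ready (indeg=0): [3, 5]
  pop 3: indeg[1]->1; indeg[4]->2 | ready=[5] | order so far=[3]
  pop 5: indeg[1]->0; indeg[2]->2; indeg[4]->1 | ready=[1] | order so far=[3, 5]
  pop 1: indeg[0]->0; indeg[4]->0 | ready=[0, 4] | order so far=[3, 5, 1]
  pop 0: indeg[2]->1 | ready=[4] | order so far=[3, 5, 1, 0]
  pop 4: indeg[2]->0 | ready=[2] | order so far=[3, 5, 1, 0, 4]
  pop 2: no out-edges | ready=[] | order so far=[3, 5, 1, 0, 4, 2]
New canonical toposort: [3, 5, 1, 0, 4, 2]
Compare positions:
  Node 0: index 3 -> 3 (same)
  Node 1: index 2 -> 2 (same)
  Node 2: index 5 -> 5 (same)
  Node 3: index 0 -> 0 (same)
  Node 4: index 4 -> 4 (same)
  Node 5: index 1 -> 1 (same)
Nodes that changed position: none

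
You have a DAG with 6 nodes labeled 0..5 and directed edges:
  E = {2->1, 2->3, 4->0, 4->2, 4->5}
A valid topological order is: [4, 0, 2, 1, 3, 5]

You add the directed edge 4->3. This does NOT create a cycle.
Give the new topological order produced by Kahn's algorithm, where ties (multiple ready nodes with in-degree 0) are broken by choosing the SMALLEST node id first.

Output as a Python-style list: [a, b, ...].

Old toposort: [4, 0, 2, 1, 3, 5]
Added edge: 4->3
Position of 4 (0) < position of 3 (4). Old order still valid.
Run Kahn's algorithm (break ties by smallest node id):
  initial in-degrees: [1, 1, 1, 2, 0, 1]
  ready (indeg=0): [4]
  pop 4: indeg[0]->0; indeg[2]->0; indeg[3]->1; indeg[5]->0 | ready=[0, 2, 5] | order so far=[4]
  pop 0: no out-edges | ready=[2, 5] | order so far=[4, 0]
  pop 2: indeg[1]->0; indeg[3]->0 | ready=[1, 3, 5] | order so far=[4, 0, 2]
  pop 1: no out-edges | ready=[3, 5] | order so far=[4, 0, 2, 1]
  pop 3: no out-edges | ready=[5] | order so far=[4, 0, 2, 1, 3]
  pop 5: no out-edges | ready=[] | order so far=[4, 0, 2, 1, 3, 5]
  Result: [4, 0, 2, 1, 3, 5]

Answer: [4, 0, 2, 1, 3, 5]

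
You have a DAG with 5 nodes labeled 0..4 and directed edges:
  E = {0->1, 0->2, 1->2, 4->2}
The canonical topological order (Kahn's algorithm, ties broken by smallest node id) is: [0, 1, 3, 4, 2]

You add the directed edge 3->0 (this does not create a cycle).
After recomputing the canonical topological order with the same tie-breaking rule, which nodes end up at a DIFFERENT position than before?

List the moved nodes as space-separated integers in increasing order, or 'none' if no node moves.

Answer: 0 1 3

Derivation:
Old toposort: [0, 1, 3, 4, 2]
Added edge 3->0
Recompute Kahn (smallest-id tiebreak):
  initial in-degrees: [1, 1, 3, 0, 0]
  ready (indeg=0): [3, 4]
  pop 3: indeg[0]->0 | ready=[0, 4] | order so far=[3]
  pop 0: indeg[1]->0; indeg[2]->2 | ready=[1, 4] | order so far=[3, 0]
  pop 1: indeg[2]->1 | ready=[4] | order so far=[3, 0, 1]
  pop 4: indeg[2]->0 | ready=[2] | order so far=[3, 0, 1, 4]
  pop 2: no out-edges | ready=[] | order so far=[3, 0, 1, 4, 2]
New canonical toposort: [3, 0, 1, 4, 2]
Compare positions:
  Node 0: index 0 -> 1 (moved)
  Node 1: index 1 -> 2 (moved)
  Node 2: index 4 -> 4 (same)
  Node 3: index 2 -> 0 (moved)
  Node 4: index 3 -> 3 (same)
Nodes that changed position: 0 1 3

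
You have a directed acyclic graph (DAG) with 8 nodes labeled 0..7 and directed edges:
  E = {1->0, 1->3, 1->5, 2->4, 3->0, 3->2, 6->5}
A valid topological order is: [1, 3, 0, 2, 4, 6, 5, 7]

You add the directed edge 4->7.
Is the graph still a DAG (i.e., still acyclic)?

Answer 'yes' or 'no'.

Given toposort: [1, 3, 0, 2, 4, 6, 5, 7]
Position of 4: index 4; position of 7: index 7
New edge 4->7: forward
Forward edge: respects the existing order. Still a DAG, same toposort still valid.
Still a DAG? yes

Answer: yes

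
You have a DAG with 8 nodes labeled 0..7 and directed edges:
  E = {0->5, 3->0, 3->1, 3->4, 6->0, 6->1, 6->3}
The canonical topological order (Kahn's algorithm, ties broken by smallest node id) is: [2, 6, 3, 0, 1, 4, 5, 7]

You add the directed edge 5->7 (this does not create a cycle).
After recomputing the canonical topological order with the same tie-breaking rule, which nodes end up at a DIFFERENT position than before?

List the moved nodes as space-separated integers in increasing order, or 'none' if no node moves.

Old toposort: [2, 6, 3, 0, 1, 4, 5, 7]
Added edge 5->7
Recompute Kahn (smallest-id tiebreak):
  initial in-degrees: [2, 2, 0, 1, 1, 1, 0, 1]
  ready (indeg=0): [2, 6]
  pop 2: no out-edges | ready=[6] | order so far=[2]
  pop 6: indeg[0]->1; indeg[1]->1; indeg[3]->0 | ready=[3] | order so far=[2, 6]
  pop 3: indeg[0]->0; indeg[1]->0; indeg[4]->0 | ready=[0, 1, 4] | order so far=[2, 6, 3]
  pop 0: indeg[5]->0 | ready=[1, 4, 5] | order so far=[2, 6, 3, 0]
  pop 1: no out-edges | ready=[4, 5] | order so far=[2, 6, 3, 0, 1]
  pop 4: no out-edges | ready=[5] | order so far=[2, 6, 3, 0, 1, 4]
  pop 5: indeg[7]->0 | ready=[7] | order so far=[2, 6, 3, 0, 1, 4, 5]
  pop 7: no out-edges | ready=[] | order so far=[2, 6, 3, 0, 1, 4, 5, 7]
New canonical toposort: [2, 6, 3, 0, 1, 4, 5, 7]
Compare positions:
  Node 0: index 3 -> 3 (same)
  Node 1: index 4 -> 4 (same)
  Node 2: index 0 -> 0 (same)
  Node 3: index 2 -> 2 (same)
  Node 4: index 5 -> 5 (same)
  Node 5: index 6 -> 6 (same)
  Node 6: index 1 -> 1 (same)
  Node 7: index 7 -> 7 (same)
Nodes that changed position: none

Answer: none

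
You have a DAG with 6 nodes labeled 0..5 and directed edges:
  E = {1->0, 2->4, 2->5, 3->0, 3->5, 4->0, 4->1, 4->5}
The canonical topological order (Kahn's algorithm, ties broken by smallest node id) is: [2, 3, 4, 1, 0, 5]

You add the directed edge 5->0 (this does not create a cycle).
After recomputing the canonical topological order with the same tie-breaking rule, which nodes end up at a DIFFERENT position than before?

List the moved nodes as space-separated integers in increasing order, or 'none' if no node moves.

Old toposort: [2, 3, 4, 1, 0, 5]
Added edge 5->0
Recompute Kahn (smallest-id tiebreak):
  initial in-degrees: [4, 1, 0, 0, 1, 3]
  ready (indeg=0): [2, 3]
  pop 2: indeg[4]->0; indeg[5]->2 | ready=[3, 4] | order so far=[2]
  pop 3: indeg[0]->3; indeg[5]->1 | ready=[4] | order so far=[2, 3]
  pop 4: indeg[0]->2; indeg[1]->0; indeg[5]->0 | ready=[1, 5] | order so far=[2, 3, 4]
  pop 1: indeg[0]->1 | ready=[5] | order so far=[2, 3, 4, 1]
  pop 5: indeg[0]->0 | ready=[0] | order so far=[2, 3, 4, 1, 5]
  pop 0: no out-edges | ready=[] | order so far=[2, 3, 4, 1, 5, 0]
New canonical toposort: [2, 3, 4, 1, 5, 0]
Compare positions:
  Node 0: index 4 -> 5 (moved)
  Node 1: index 3 -> 3 (same)
  Node 2: index 0 -> 0 (same)
  Node 3: index 1 -> 1 (same)
  Node 4: index 2 -> 2 (same)
  Node 5: index 5 -> 4 (moved)
Nodes that changed position: 0 5

Answer: 0 5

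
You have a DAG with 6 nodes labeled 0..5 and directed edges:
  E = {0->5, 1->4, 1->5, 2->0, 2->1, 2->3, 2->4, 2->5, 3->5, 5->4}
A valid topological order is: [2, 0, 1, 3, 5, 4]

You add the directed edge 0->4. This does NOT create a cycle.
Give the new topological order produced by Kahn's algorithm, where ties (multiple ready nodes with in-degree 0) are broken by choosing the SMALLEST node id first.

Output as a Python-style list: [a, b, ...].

Answer: [2, 0, 1, 3, 5, 4]

Derivation:
Old toposort: [2, 0, 1, 3, 5, 4]
Added edge: 0->4
Position of 0 (1) < position of 4 (5). Old order still valid.
Run Kahn's algorithm (break ties by smallest node id):
  initial in-degrees: [1, 1, 0, 1, 4, 4]
  ready (indeg=0): [2]
  pop 2: indeg[0]->0; indeg[1]->0; indeg[3]->0; indeg[4]->3; indeg[5]->3 | ready=[0, 1, 3] | order so far=[2]
  pop 0: indeg[4]->2; indeg[5]->2 | ready=[1, 3] | order so far=[2, 0]
  pop 1: indeg[4]->1; indeg[5]->1 | ready=[3] | order so far=[2, 0, 1]
  pop 3: indeg[5]->0 | ready=[5] | order so far=[2, 0, 1, 3]
  pop 5: indeg[4]->0 | ready=[4] | order so far=[2, 0, 1, 3, 5]
  pop 4: no out-edges | ready=[] | order so far=[2, 0, 1, 3, 5, 4]
  Result: [2, 0, 1, 3, 5, 4]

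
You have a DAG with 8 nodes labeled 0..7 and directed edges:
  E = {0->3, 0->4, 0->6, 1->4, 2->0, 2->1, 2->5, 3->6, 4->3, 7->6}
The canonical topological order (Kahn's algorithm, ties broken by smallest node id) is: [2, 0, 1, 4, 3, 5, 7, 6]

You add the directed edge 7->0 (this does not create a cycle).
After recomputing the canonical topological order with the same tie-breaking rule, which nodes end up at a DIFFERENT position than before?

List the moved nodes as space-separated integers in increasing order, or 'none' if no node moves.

Answer: 0 1 3 4 5 7

Derivation:
Old toposort: [2, 0, 1, 4, 3, 5, 7, 6]
Added edge 7->0
Recompute Kahn (smallest-id tiebreak):
  initial in-degrees: [2, 1, 0, 2, 2, 1, 3, 0]
  ready (indeg=0): [2, 7]
  pop 2: indeg[0]->1; indeg[1]->0; indeg[5]->0 | ready=[1, 5, 7] | order so far=[2]
  pop 1: indeg[4]->1 | ready=[5, 7] | order so far=[2, 1]
  pop 5: no out-edges | ready=[7] | order so far=[2, 1, 5]
  pop 7: indeg[0]->0; indeg[6]->2 | ready=[0] | order so far=[2, 1, 5, 7]
  pop 0: indeg[3]->1; indeg[4]->0; indeg[6]->1 | ready=[4] | order so far=[2, 1, 5, 7, 0]
  pop 4: indeg[3]->0 | ready=[3] | order so far=[2, 1, 5, 7, 0, 4]
  pop 3: indeg[6]->0 | ready=[6] | order so far=[2, 1, 5, 7, 0, 4, 3]
  pop 6: no out-edges | ready=[] | order so far=[2, 1, 5, 7, 0, 4, 3, 6]
New canonical toposort: [2, 1, 5, 7, 0, 4, 3, 6]
Compare positions:
  Node 0: index 1 -> 4 (moved)
  Node 1: index 2 -> 1 (moved)
  Node 2: index 0 -> 0 (same)
  Node 3: index 4 -> 6 (moved)
  Node 4: index 3 -> 5 (moved)
  Node 5: index 5 -> 2 (moved)
  Node 6: index 7 -> 7 (same)
  Node 7: index 6 -> 3 (moved)
Nodes that changed position: 0 1 3 4 5 7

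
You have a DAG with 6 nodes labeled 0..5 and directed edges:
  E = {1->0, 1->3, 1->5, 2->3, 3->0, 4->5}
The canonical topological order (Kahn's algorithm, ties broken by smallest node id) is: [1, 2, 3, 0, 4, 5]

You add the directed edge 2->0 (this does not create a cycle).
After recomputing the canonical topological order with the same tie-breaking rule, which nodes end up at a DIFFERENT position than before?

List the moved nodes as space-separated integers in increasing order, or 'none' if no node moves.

Old toposort: [1, 2, 3, 0, 4, 5]
Added edge 2->0
Recompute Kahn (smallest-id tiebreak):
  initial in-degrees: [3, 0, 0, 2, 0, 2]
  ready (indeg=0): [1, 2, 4]
  pop 1: indeg[0]->2; indeg[3]->1; indeg[5]->1 | ready=[2, 4] | order so far=[1]
  pop 2: indeg[0]->1; indeg[3]->0 | ready=[3, 4] | order so far=[1, 2]
  pop 3: indeg[0]->0 | ready=[0, 4] | order so far=[1, 2, 3]
  pop 0: no out-edges | ready=[4] | order so far=[1, 2, 3, 0]
  pop 4: indeg[5]->0 | ready=[5] | order so far=[1, 2, 3, 0, 4]
  pop 5: no out-edges | ready=[] | order so far=[1, 2, 3, 0, 4, 5]
New canonical toposort: [1, 2, 3, 0, 4, 5]
Compare positions:
  Node 0: index 3 -> 3 (same)
  Node 1: index 0 -> 0 (same)
  Node 2: index 1 -> 1 (same)
  Node 3: index 2 -> 2 (same)
  Node 4: index 4 -> 4 (same)
  Node 5: index 5 -> 5 (same)
Nodes that changed position: none

Answer: none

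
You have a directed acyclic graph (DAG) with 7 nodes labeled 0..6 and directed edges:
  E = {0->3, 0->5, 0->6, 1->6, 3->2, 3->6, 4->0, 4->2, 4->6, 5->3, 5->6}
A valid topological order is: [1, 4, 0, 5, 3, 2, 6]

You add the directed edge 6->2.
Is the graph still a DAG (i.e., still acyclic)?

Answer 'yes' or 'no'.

Answer: yes

Derivation:
Given toposort: [1, 4, 0, 5, 3, 2, 6]
Position of 6: index 6; position of 2: index 5
New edge 6->2: backward (u after v in old order)
Backward edge: old toposort is now invalid. Check if this creates a cycle.
Does 2 already reach 6? Reachable from 2: [2]. NO -> still a DAG (reorder needed).
Still a DAG? yes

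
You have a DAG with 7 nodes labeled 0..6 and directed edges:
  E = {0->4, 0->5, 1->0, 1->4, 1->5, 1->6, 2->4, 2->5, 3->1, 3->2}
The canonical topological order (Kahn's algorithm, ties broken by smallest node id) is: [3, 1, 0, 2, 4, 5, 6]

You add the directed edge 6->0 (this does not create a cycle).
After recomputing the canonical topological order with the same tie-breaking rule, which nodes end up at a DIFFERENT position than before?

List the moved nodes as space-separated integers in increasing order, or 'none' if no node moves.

Answer: 0 2 4 5 6

Derivation:
Old toposort: [3, 1, 0, 2, 4, 5, 6]
Added edge 6->0
Recompute Kahn (smallest-id tiebreak):
  initial in-degrees: [2, 1, 1, 0, 3, 3, 1]
  ready (indeg=0): [3]
  pop 3: indeg[1]->0; indeg[2]->0 | ready=[1, 2] | order so far=[3]
  pop 1: indeg[0]->1; indeg[4]->2; indeg[5]->2; indeg[6]->0 | ready=[2, 6] | order so far=[3, 1]
  pop 2: indeg[4]->1; indeg[5]->1 | ready=[6] | order so far=[3, 1, 2]
  pop 6: indeg[0]->0 | ready=[0] | order so far=[3, 1, 2, 6]
  pop 0: indeg[4]->0; indeg[5]->0 | ready=[4, 5] | order so far=[3, 1, 2, 6, 0]
  pop 4: no out-edges | ready=[5] | order so far=[3, 1, 2, 6, 0, 4]
  pop 5: no out-edges | ready=[] | order so far=[3, 1, 2, 6, 0, 4, 5]
New canonical toposort: [3, 1, 2, 6, 0, 4, 5]
Compare positions:
  Node 0: index 2 -> 4 (moved)
  Node 1: index 1 -> 1 (same)
  Node 2: index 3 -> 2 (moved)
  Node 3: index 0 -> 0 (same)
  Node 4: index 4 -> 5 (moved)
  Node 5: index 5 -> 6 (moved)
  Node 6: index 6 -> 3 (moved)
Nodes that changed position: 0 2 4 5 6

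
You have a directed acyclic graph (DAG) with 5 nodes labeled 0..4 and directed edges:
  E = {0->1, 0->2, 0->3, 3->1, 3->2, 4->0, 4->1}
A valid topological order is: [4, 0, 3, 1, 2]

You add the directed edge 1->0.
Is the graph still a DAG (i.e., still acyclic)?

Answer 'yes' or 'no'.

Answer: no

Derivation:
Given toposort: [4, 0, 3, 1, 2]
Position of 1: index 3; position of 0: index 1
New edge 1->0: backward (u after v in old order)
Backward edge: old toposort is now invalid. Check if this creates a cycle.
Does 0 already reach 1? Reachable from 0: [0, 1, 2, 3]. YES -> cycle!
Still a DAG? no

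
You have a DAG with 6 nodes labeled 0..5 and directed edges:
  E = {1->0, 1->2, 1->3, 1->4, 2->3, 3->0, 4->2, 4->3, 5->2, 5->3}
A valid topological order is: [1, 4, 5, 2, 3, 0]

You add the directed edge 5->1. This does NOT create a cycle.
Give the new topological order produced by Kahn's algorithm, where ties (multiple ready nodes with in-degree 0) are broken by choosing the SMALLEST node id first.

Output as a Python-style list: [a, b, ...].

Answer: [5, 1, 4, 2, 3, 0]

Derivation:
Old toposort: [1, 4, 5, 2, 3, 0]
Added edge: 5->1
Position of 5 (2) > position of 1 (0). Must reorder: 5 must now come before 1.
Run Kahn's algorithm (break ties by smallest node id):
  initial in-degrees: [2, 1, 3, 4, 1, 0]
  ready (indeg=0): [5]
  pop 5: indeg[1]->0; indeg[2]->2; indeg[3]->3 | ready=[1] | order so far=[5]
  pop 1: indeg[0]->1; indeg[2]->1; indeg[3]->2; indeg[4]->0 | ready=[4] | order so far=[5, 1]
  pop 4: indeg[2]->0; indeg[3]->1 | ready=[2] | order so far=[5, 1, 4]
  pop 2: indeg[3]->0 | ready=[3] | order so far=[5, 1, 4, 2]
  pop 3: indeg[0]->0 | ready=[0] | order so far=[5, 1, 4, 2, 3]
  pop 0: no out-edges | ready=[] | order so far=[5, 1, 4, 2, 3, 0]
  Result: [5, 1, 4, 2, 3, 0]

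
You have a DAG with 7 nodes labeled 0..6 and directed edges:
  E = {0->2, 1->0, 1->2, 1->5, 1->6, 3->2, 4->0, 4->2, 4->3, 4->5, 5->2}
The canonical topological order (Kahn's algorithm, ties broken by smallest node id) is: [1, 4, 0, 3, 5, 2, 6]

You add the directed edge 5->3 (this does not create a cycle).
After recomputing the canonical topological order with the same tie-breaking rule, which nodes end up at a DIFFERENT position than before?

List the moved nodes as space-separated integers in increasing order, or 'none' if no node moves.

Old toposort: [1, 4, 0, 3, 5, 2, 6]
Added edge 5->3
Recompute Kahn (smallest-id tiebreak):
  initial in-degrees: [2, 0, 5, 2, 0, 2, 1]
  ready (indeg=0): [1, 4]
  pop 1: indeg[0]->1; indeg[2]->4; indeg[5]->1; indeg[6]->0 | ready=[4, 6] | order so far=[1]
  pop 4: indeg[0]->0; indeg[2]->3; indeg[3]->1; indeg[5]->0 | ready=[0, 5, 6] | order so far=[1, 4]
  pop 0: indeg[2]->2 | ready=[5, 6] | order so far=[1, 4, 0]
  pop 5: indeg[2]->1; indeg[3]->0 | ready=[3, 6] | order so far=[1, 4, 0, 5]
  pop 3: indeg[2]->0 | ready=[2, 6] | order so far=[1, 4, 0, 5, 3]
  pop 2: no out-edges | ready=[6] | order so far=[1, 4, 0, 5, 3, 2]
  pop 6: no out-edges | ready=[] | order so far=[1, 4, 0, 5, 3, 2, 6]
New canonical toposort: [1, 4, 0, 5, 3, 2, 6]
Compare positions:
  Node 0: index 2 -> 2 (same)
  Node 1: index 0 -> 0 (same)
  Node 2: index 5 -> 5 (same)
  Node 3: index 3 -> 4 (moved)
  Node 4: index 1 -> 1 (same)
  Node 5: index 4 -> 3 (moved)
  Node 6: index 6 -> 6 (same)
Nodes that changed position: 3 5

Answer: 3 5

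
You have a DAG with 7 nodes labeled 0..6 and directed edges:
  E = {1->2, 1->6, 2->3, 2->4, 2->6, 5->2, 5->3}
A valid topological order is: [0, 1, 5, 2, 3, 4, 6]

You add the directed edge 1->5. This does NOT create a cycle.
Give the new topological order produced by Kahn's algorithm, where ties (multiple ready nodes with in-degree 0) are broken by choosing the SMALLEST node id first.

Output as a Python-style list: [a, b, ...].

Old toposort: [0, 1, 5, 2, 3, 4, 6]
Added edge: 1->5
Position of 1 (1) < position of 5 (2). Old order still valid.
Run Kahn's algorithm (break ties by smallest node id):
  initial in-degrees: [0, 0, 2, 2, 1, 1, 2]
  ready (indeg=0): [0, 1]
  pop 0: no out-edges | ready=[1] | order so far=[0]
  pop 1: indeg[2]->1; indeg[5]->0; indeg[6]->1 | ready=[5] | order so far=[0, 1]
  pop 5: indeg[2]->0; indeg[3]->1 | ready=[2] | order so far=[0, 1, 5]
  pop 2: indeg[3]->0; indeg[4]->0; indeg[6]->0 | ready=[3, 4, 6] | order so far=[0, 1, 5, 2]
  pop 3: no out-edges | ready=[4, 6] | order so far=[0, 1, 5, 2, 3]
  pop 4: no out-edges | ready=[6] | order so far=[0, 1, 5, 2, 3, 4]
  pop 6: no out-edges | ready=[] | order so far=[0, 1, 5, 2, 3, 4, 6]
  Result: [0, 1, 5, 2, 3, 4, 6]

Answer: [0, 1, 5, 2, 3, 4, 6]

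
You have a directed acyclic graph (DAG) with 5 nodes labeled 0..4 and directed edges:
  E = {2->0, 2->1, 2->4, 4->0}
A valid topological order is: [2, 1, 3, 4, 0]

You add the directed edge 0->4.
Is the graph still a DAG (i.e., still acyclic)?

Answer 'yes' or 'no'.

Given toposort: [2, 1, 3, 4, 0]
Position of 0: index 4; position of 4: index 3
New edge 0->4: backward (u after v in old order)
Backward edge: old toposort is now invalid. Check if this creates a cycle.
Does 4 already reach 0? Reachable from 4: [0, 4]. YES -> cycle!
Still a DAG? no

Answer: no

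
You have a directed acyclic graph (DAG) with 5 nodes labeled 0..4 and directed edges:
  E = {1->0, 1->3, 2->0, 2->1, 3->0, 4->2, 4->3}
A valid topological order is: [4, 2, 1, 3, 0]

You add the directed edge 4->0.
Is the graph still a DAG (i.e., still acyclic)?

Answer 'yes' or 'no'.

Answer: yes

Derivation:
Given toposort: [4, 2, 1, 3, 0]
Position of 4: index 0; position of 0: index 4
New edge 4->0: forward
Forward edge: respects the existing order. Still a DAG, same toposort still valid.
Still a DAG? yes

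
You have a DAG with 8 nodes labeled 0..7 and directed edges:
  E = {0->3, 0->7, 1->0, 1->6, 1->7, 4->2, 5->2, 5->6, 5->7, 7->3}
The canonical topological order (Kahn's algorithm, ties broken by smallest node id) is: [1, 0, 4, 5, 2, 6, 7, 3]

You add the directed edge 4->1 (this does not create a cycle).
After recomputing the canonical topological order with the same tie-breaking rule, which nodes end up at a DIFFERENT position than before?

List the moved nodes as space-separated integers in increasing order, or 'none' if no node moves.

Answer: 0 1 4

Derivation:
Old toposort: [1, 0, 4, 5, 2, 6, 7, 3]
Added edge 4->1
Recompute Kahn (smallest-id tiebreak):
  initial in-degrees: [1, 1, 2, 2, 0, 0, 2, 3]
  ready (indeg=0): [4, 5]
  pop 4: indeg[1]->0; indeg[2]->1 | ready=[1, 5] | order so far=[4]
  pop 1: indeg[0]->0; indeg[6]->1; indeg[7]->2 | ready=[0, 5] | order so far=[4, 1]
  pop 0: indeg[3]->1; indeg[7]->1 | ready=[5] | order so far=[4, 1, 0]
  pop 5: indeg[2]->0; indeg[6]->0; indeg[7]->0 | ready=[2, 6, 7] | order so far=[4, 1, 0, 5]
  pop 2: no out-edges | ready=[6, 7] | order so far=[4, 1, 0, 5, 2]
  pop 6: no out-edges | ready=[7] | order so far=[4, 1, 0, 5, 2, 6]
  pop 7: indeg[3]->0 | ready=[3] | order so far=[4, 1, 0, 5, 2, 6, 7]
  pop 3: no out-edges | ready=[] | order so far=[4, 1, 0, 5, 2, 6, 7, 3]
New canonical toposort: [4, 1, 0, 5, 2, 6, 7, 3]
Compare positions:
  Node 0: index 1 -> 2 (moved)
  Node 1: index 0 -> 1 (moved)
  Node 2: index 4 -> 4 (same)
  Node 3: index 7 -> 7 (same)
  Node 4: index 2 -> 0 (moved)
  Node 5: index 3 -> 3 (same)
  Node 6: index 5 -> 5 (same)
  Node 7: index 6 -> 6 (same)
Nodes that changed position: 0 1 4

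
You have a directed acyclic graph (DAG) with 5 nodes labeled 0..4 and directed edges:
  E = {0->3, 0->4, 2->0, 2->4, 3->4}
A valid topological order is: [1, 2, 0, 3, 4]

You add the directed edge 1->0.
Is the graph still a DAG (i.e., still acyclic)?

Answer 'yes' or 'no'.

Answer: yes

Derivation:
Given toposort: [1, 2, 0, 3, 4]
Position of 1: index 0; position of 0: index 2
New edge 1->0: forward
Forward edge: respects the existing order. Still a DAG, same toposort still valid.
Still a DAG? yes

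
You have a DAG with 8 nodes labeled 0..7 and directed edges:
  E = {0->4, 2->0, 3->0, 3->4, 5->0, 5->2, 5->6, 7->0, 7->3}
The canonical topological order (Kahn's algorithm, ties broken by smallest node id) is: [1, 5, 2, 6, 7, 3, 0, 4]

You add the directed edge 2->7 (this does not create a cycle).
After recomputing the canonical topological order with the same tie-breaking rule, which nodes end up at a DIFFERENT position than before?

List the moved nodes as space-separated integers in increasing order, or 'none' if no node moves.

Old toposort: [1, 5, 2, 6, 7, 3, 0, 4]
Added edge 2->7
Recompute Kahn (smallest-id tiebreak):
  initial in-degrees: [4, 0, 1, 1, 2, 0, 1, 1]
  ready (indeg=0): [1, 5]
  pop 1: no out-edges | ready=[5] | order so far=[1]
  pop 5: indeg[0]->3; indeg[2]->0; indeg[6]->0 | ready=[2, 6] | order so far=[1, 5]
  pop 2: indeg[0]->2; indeg[7]->0 | ready=[6, 7] | order so far=[1, 5, 2]
  pop 6: no out-edges | ready=[7] | order so far=[1, 5, 2, 6]
  pop 7: indeg[0]->1; indeg[3]->0 | ready=[3] | order so far=[1, 5, 2, 6, 7]
  pop 3: indeg[0]->0; indeg[4]->1 | ready=[0] | order so far=[1, 5, 2, 6, 7, 3]
  pop 0: indeg[4]->0 | ready=[4] | order so far=[1, 5, 2, 6, 7, 3, 0]
  pop 4: no out-edges | ready=[] | order so far=[1, 5, 2, 6, 7, 3, 0, 4]
New canonical toposort: [1, 5, 2, 6, 7, 3, 0, 4]
Compare positions:
  Node 0: index 6 -> 6 (same)
  Node 1: index 0 -> 0 (same)
  Node 2: index 2 -> 2 (same)
  Node 3: index 5 -> 5 (same)
  Node 4: index 7 -> 7 (same)
  Node 5: index 1 -> 1 (same)
  Node 6: index 3 -> 3 (same)
  Node 7: index 4 -> 4 (same)
Nodes that changed position: none

Answer: none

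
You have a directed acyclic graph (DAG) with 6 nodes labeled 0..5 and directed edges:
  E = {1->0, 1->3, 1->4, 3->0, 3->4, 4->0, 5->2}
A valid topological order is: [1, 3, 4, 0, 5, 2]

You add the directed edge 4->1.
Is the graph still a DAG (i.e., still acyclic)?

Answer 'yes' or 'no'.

Given toposort: [1, 3, 4, 0, 5, 2]
Position of 4: index 2; position of 1: index 0
New edge 4->1: backward (u after v in old order)
Backward edge: old toposort is now invalid. Check if this creates a cycle.
Does 1 already reach 4? Reachable from 1: [0, 1, 3, 4]. YES -> cycle!
Still a DAG? no

Answer: no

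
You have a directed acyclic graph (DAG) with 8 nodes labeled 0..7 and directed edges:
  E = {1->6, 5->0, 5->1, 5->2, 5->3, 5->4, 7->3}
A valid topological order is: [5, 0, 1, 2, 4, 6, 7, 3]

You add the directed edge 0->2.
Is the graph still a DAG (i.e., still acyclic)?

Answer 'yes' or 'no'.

Given toposort: [5, 0, 1, 2, 4, 6, 7, 3]
Position of 0: index 1; position of 2: index 3
New edge 0->2: forward
Forward edge: respects the existing order. Still a DAG, same toposort still valid.
Still a DAG? yes

Answer: yes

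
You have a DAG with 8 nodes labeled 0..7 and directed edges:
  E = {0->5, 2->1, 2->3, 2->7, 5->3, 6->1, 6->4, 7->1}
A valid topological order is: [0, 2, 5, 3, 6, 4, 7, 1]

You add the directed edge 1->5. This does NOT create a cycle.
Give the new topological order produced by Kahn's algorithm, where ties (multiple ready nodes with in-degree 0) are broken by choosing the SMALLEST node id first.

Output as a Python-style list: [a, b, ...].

Old toposort: [0, 2, 5, 3, 6, 4, 7, 1]
Added edge: 1->5
Position of 1 (7) > position of 5 (2). Must reorder: 1 must now come before 5.
Run Kahn's algorithm (break ties by smallest node id):
  initial in-degrees: [0, 3, 0, 2, 1, 2, 0, 1]
  ready (indeg=0): [0, 2, 6]
  pop 0: indeg[5]->1 | ready=[2, 6] | order so far=[0]
  pop 2: indeg[1]->2; indeg[3]->1; indeg[7]->0 | ready=[6, 7] | order so far=[0, 2]
  pop 6: indeg[1]->1; indeg[4]->0 | ready=[4, 7] | order so far=[0, 2, 6]
  pop 4: no out-edges | ready=[7] | order so far=[0, 2, 6, 4]
  pop 7: indeg[1]->0 | ready=[1] | order so far=[0, 2, 6, 4, 7]
  pop 1: indeg[5]->0 | ready=[5] | order so far=[0, 2, 6, 4, 7, 1]
  pop 5: indeg[3]->0 | ready=[3] | order so far=[0, 2, 6, 4, 7, 1, 5]
  pop 3: no out-edges | ready=[] | order so far=[0, 2, 6, 4, 7, 1, 5, 3]
  Result: [0, 2, 6, 4, 7, 1, 5, 3]

Answer: [0, 2, 6, 4, 7, 1, 5, 3]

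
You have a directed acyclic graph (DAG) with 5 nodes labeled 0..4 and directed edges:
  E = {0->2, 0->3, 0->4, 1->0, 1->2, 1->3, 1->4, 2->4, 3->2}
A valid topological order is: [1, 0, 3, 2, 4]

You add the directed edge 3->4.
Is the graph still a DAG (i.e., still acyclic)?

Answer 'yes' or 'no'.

Given toposort: [1, 0, 3, 2, 4]
Position of 3: index 2; position of 4: index 4
New edge 3->4: forward
Forward edge: respects the existing order. Still a DAG, same toposort still valid.
Still a DAG? yes

Answer: yes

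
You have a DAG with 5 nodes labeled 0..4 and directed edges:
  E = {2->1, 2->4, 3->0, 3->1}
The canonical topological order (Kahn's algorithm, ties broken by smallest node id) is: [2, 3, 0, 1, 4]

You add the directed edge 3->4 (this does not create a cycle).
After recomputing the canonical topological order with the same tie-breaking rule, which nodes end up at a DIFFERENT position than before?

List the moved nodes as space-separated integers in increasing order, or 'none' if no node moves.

Old toposort: [2, 3, 0, 1, 4]
Added edge 3->4
Recompute Kahn (smallest-id tiebreak):
  initial in-degrees: [1, 2, 0, 0, 2]
  ready (indeg=0): [2, 3]
  pop 2: indeg[1]->1; indeg[4]->1 | ready=[3] | order so far=[2]
  pop 3: indeg[0]->0; indeg[1]->0; indeg[4]->0 | ready=[0, 1, 4] | order so far=[2, 3]
  pop 0: no out-edges | ready=[1, 4] | order so far=[2, 3, 0]
  pop 1: no out-edges | ready=[4] | order so far=[2, 3, 0, 1]
  pop 4: no out-edges | ready=[] | order so far=[2, 3, 0, 1, 4]
New canonical toposort: [2, 3, 0, 1, 4]
Compare positions:
  Node 0: index 2 -> 2 (same)
  Node 1: index 3 -> 3 (same)
  Node 2: index 0 -> 0 (same)
  Node 3: index 1 -> 1 (same)
  Node 4: index 4 -> 4 (same)
Nodes that changed position: none

Answer: none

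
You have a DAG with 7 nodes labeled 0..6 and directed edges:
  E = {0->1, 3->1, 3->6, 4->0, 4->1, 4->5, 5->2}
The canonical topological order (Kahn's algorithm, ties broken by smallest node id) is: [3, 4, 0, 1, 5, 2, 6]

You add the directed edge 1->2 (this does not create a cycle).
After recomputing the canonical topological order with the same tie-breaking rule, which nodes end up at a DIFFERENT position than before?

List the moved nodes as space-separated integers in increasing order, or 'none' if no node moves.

Answer: none

Derivation:
Old toposort: [3, 4, 0, 1, 5, 2, 6]
Added edge 1->2
Recompute Kahn (smallest-id tiebreak):
  initial in-degrees: [1, 3, 2, 0, 0, 1, 1]
  ready (indeg=0): [3, 4]
  pop 3: indeg[1]->2; indeg[6]->0 | ready=[4, 6] | order so far=[3]
  pop 4: indeg[0]->0; indeg[1]->1; indeg[5]->0 | ready=[0, 5, 6] | order so far=[3, 4]
  pop 0: indeg[1]->0 | ready=[1, 5, 6] | order so far=[3, 4, 0]
  pop 1: indeg[2]->1 | ready=[5, 6] | order so far=[3, 4, 0, 1]
  pop 5: indeg[2]->0 | ready=[2, 6] | order so far=[3, 4, 0, 1, 5]
  pop 2: no out-edges | ready=[6] | order so far=[3, 4, 0, 1, 5, 2]
  pop 6: no out-edges | ready=[] | order so far=[3, 4, 0, 1, 5, 2, 6]
New canonical toposort: [3, 4, 0, 1, 5, 2, 6]
Compare positions:
  Node 0: index 2 -> 2 (same)
  Node 1: index 3 -> 3 (same)
  Node 2: index 5 -> 5 (same)
  Node 3: index 0 -> 0 (same)
  Node 4: index 1 -> 1 (same)
  Node 5: index 4 -> 4 (same)
  Node 6: index 6 -> 6 (same)
Nodes that changed position: none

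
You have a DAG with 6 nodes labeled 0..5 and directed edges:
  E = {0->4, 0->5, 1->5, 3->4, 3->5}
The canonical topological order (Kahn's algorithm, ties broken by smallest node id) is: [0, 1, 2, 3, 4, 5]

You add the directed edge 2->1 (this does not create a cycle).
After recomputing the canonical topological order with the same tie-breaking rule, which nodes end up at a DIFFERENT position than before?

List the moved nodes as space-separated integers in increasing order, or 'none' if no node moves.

Old toposort: [0, 1, 2, 3, 4, 5]
Added edge 2->1
Recompute Kahn (smallest-id tiebreak):
  initial in-degrees: [0, 1, 0, 0, 2, 3]
  ready (indeg=0): [0, 2, 3]
  pop 0: indeg[4]->1; indeg[5]->2 | ready=[2, 3] | order so far=[0]
  pop 2: indeg[1]->0 | ready=[1, 3] | order so far=[0, 2]
  pop 1: indeg[5]->1 | ready=[3] | order so far=[0, 2, 1]
  pop 3: indeg[4]->0; indeg[5]->0 | ready=[4, 5] | order so far=[0, 2, 1, 3]
  pop 4: no out-edges | ready=[5] | order so far=[0, 2, 1, 3, 4]
  pop 5: no out-edges | ready=[] | order so far=[0, 2, 1, 3, 4, 5]
New canonical toposort: [0, 2, 1, 3, 4, 5]
Compare positions:
  Node 0: index 0 -> 0 (same)
  Node 1: index 1 -> 2 (moved)
  Node 2: index 2 -> 1 (moved)
  Node 3: index 3 -> 3 (same)
  Node 4: index 4 -> 4 (same)
  Node 5: index 5 -> 5 (same)
Nodes that changed position: 1 2

Answer: 1 2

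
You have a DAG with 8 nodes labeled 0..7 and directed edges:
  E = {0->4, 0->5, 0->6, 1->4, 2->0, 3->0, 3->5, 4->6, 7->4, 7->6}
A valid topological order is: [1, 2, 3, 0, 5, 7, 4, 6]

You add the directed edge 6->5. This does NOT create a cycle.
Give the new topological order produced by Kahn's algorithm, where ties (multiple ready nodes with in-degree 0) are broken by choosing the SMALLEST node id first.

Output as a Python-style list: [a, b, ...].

Answer: [1, 2, 3, 0, 7, 4, 6, 5]

Derivation:
Old toposort: [1, 2, 3, 0, 5, 7, 4, 6]
Added edge: 6->5
Position of 6 (7) > position of 5 (4). Must reorder: 6 must now come before 5.
Run Kahn's algorithm (break ties by smallest node id):
  initial in-degrees: [2, 0, 0, 0, 3, 3, 3, 0]
  ready (indeg=0): [1, 2, 3, 7]
  pop 1: indeg[4]->2 | ready=[2, 3, 7] | order so far=[1]
  pop 2: indeg[0]->1 | ready=[3, 7] | order so far=[1, 2]
  pop 3: indeg[0]->0; indeg[5]->2 | ready=[0, 7] | order so far=[1, 2, 3]
  pop 0: indeg[4]->1; indeg[5]->1; indeg[6]->2 | ready=[7] | order so far=[1, 2, 3, 0]
  pop 7: indeg[4]->0; indeg[6]->1 | ready=[4] | order so far=[1, 2, 3, 0, 7]
  pop 4: indeg[6]->0 | ready=[6] | order so far=[1, 2, 3, 0, 7, 4]
  pop 6: indeg[5]->0 | ready=[5] | order so far=[1, 2, 3, 0, 7, 4, 6]
  pop 5: no out-edges | ready=[] | order so far=[1, 2, 3, 0, 7, 4, 6, 5]
  Result: [1, 2, 3, 0, 7, 4, 6, 5]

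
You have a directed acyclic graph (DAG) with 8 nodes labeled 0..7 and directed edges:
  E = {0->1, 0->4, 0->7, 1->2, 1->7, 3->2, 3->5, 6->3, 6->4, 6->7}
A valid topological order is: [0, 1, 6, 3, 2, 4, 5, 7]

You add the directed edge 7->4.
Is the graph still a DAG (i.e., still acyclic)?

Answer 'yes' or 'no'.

Answer: yes

Derivation:
Given toposort: [0, 1, 6, 3, 2, 4, 5, 7]
Position of 7: index 7; position of 4: index 5
New edge 7->4: backward (u after v in old order)
Backward edge: old toposort is now invalid. Check if this creates a cycle.
Does 4 already reach 7? Reachable from 4: [4]. NO -> still a DAG (reorder needed).
Still a DAG? yes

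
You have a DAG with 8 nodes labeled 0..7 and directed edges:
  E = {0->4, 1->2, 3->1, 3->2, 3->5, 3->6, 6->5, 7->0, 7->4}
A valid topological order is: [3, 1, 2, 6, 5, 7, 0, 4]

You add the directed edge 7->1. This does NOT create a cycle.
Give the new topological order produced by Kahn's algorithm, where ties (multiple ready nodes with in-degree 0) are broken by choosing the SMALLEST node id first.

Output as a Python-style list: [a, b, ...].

Old toposort: [3, 1, 2, 6, 5, 7, 0, 4]
Added edge: 7->1
Position of 7 (5) > position of 1 (1). Must reorder: 7 must now come before 1.
Run Kahn's algorithm (break ties by smallest node id):
  initial in-degrees: [1, 2, 2, 0, 2, 2, 1, 0]
  ready (indeg=0): [3, 7]
  pop 3: indeg[1]->1; indeg[2]->1; indeg[5]->1; indeg[6]->0 | ready=[6, 7] | order so far=[3]
  pop 6: indeg[5]->0 | ready=[5, 7] | order so far=[3, 6]
  pop 5: no out-edges | ready=[7] | order so far=[3, 6, 5]
  pop 7: indeg[0]->0; indeg[1]->0; indeg[4]->1 | ready=[0, 1] | order so far=[3, 6, 5, 7]
  pop 0: indeg[4]->0 | ready=[1, 4] | order so far=[3, 6, 5, 7, 0]
  pop 1: indeg[2]->0 | ready=[2, 4] | order so far=[3, 6, 5, 7, 0, 1]
  pop 2: no out-edges | ready=[4] | order so far=[3, 6, 5, 7, 0, 1, 2]
  pop 4: no out-edges | ready=[] | order so far=[3, 6, 5, 7, 0, 1, 2, 4]
  Result: [3, 6, 5, 7, 0, 1, 2, 4]

Answer: [3, 6, 5, 7, 0, 1, 2, 4]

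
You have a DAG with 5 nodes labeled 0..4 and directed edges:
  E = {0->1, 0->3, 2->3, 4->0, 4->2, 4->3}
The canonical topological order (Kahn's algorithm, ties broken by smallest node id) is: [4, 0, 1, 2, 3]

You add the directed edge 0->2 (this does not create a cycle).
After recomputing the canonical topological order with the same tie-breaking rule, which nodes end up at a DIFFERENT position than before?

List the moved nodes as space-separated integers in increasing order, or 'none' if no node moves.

Old toposort: [4, 0, 1, 2, 3]
Added edge 0->2
Recompute Kahn (smallest-id tiebreak):
  initial in-degrees: [1, 1, 2, 3, 0]
  ready (indeg=0): [4]
  pop 4: indeg[0]->0; indeg[2]->1; indeg[3]->2 | ready=[0] | order so far=[4]
  pop 0: indeg[1]->0; indeg[2]->0; indeg[3]->1 | ready=[1, 2] | order so far=[4, 0]
  pop 1: no out-edges | ready=[2] | order so far=[4, 0, 1]
  pop 2: indeg[3]->0 | ready=[3] | order so far=[4, 0, 1, 2]
  pop 3: no out-edges | ready=[] | order so far=[4, 0, 1, 2, 3]
New canonical toposort: [4, 0, 1, 2, 3]
Compare positions:
  Node 0: index 1 -> 1 (same)
  Node 1: index 2 -> 2 (same)
  Node 2: index 3 -> 3 (same)
  Node 3: index 4 -> 4 (same)
  Node 4: index 0 -> 0 (same)
Nodes that changed position: none

Answer: none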